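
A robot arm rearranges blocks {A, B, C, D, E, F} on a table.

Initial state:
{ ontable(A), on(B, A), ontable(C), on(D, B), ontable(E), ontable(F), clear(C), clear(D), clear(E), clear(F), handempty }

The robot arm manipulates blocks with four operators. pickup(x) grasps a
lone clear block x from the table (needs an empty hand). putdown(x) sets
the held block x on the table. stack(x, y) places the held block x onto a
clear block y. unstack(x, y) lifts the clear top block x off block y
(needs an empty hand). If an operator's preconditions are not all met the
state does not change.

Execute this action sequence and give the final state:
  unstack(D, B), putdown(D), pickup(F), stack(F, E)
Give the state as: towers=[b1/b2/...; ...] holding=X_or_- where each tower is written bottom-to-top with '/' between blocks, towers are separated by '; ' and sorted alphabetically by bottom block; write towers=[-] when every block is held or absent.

towers=[A/B; C; D; E/F] holding=-

step 1 (unstack(D, B)): towers=[A/B; C; E; F] holding=D
step 2 (putdown(D)): towers=[A/B; C; D; E; F] holding=-
step 3 (pickup(F)): towers=[A/B; C; D; E] holding=F
step 4 (stack(F, E)): towers=[A/B; C; D; E/F] holding=-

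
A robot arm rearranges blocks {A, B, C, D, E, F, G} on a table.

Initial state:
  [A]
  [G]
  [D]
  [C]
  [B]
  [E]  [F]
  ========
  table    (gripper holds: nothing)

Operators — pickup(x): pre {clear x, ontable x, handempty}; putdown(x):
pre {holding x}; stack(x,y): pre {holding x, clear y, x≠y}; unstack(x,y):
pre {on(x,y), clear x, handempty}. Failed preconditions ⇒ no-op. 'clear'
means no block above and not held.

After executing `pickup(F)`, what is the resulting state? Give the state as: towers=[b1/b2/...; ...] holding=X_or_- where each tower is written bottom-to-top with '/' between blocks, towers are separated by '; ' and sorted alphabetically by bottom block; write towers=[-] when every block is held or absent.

towers=[E/B/C/D/G/A] holding=F

before: towers=[E/B/C/D/G/A; F] holding=-
pre[pickup(F)]: clear(F) ok, ontable(F) ok, handempty ok
all met → apply pickup(F)
after:  towers=[E/B/C/D/G/A] holding=F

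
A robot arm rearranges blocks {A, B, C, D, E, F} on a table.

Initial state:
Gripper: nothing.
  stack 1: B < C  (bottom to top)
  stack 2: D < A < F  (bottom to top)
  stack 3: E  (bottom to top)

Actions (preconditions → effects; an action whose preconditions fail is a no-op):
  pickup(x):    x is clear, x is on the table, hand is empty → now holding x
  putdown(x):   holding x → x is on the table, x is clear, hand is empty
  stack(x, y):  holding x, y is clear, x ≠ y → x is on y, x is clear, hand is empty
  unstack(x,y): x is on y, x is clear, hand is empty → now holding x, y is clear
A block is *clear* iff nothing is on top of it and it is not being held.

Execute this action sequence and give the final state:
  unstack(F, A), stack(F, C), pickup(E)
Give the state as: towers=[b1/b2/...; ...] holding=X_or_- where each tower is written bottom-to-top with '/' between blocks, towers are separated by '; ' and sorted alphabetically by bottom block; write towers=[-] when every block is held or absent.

step 1 (unstack(F, A)): towers=[B/C; D/A; E] holding=F
step 2 (stack(F, C)): towers=[B/C/F; D/A; E] holding=-
step 3 (pickup(E)): towers=[B/C/F; D/A] holding=E

towers=[B/C/F; D/A] holding=E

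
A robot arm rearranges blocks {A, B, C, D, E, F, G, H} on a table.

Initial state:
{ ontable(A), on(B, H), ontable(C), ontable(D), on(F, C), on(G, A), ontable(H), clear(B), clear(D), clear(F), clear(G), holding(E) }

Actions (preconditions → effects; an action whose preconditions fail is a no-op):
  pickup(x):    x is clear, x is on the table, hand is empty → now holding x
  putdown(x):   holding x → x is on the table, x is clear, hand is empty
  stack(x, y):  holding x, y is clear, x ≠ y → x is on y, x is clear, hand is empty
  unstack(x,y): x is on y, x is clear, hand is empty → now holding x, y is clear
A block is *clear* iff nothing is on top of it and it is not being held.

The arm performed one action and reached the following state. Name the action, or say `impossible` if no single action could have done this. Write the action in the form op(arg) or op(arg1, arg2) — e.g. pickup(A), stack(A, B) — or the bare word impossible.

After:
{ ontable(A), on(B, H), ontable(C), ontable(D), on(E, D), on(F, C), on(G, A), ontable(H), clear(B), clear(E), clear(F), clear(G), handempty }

stack(E, D)

target: towers=[A/G; C/F; D/E; H/B] holding=-
        putdown(E) → towers=[A/G; C/F; D; E; H/B] holding=-
       stack(E, G) → towers=[A/G/E; C/F; D; H/B] holding=-
       stack(E, B) → towers=[A/G; C/F; D; H/B/E] holding=-
       stack(E, F) → towers=[A/G; C/F/E; D; H/B] holding=-
       stack(E, D) → towers=[A/G; C/F; D/E; H/B] holding=-  ← match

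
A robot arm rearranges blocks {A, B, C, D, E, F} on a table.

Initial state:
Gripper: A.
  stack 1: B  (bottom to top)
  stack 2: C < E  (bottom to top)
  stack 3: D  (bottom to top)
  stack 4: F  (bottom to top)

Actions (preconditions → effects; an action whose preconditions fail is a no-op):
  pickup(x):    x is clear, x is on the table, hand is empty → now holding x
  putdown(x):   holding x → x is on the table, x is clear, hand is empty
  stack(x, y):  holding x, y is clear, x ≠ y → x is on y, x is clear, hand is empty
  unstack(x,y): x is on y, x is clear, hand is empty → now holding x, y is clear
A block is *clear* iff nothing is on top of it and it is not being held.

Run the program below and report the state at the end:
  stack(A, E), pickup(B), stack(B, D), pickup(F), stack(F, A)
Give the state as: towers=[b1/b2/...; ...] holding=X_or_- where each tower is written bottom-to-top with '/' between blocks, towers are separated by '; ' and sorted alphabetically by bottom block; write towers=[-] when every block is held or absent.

step 1 (stack(A, E)): towers=[B; C/E/A; D; F] holding=-
step 2 (pickup(B)): towers=[C/E/A; D; F] holding=B
step 3 (stack(B, D)): towers=[C/E/A; D/B; F] holding=-
step 4 (pickup(F)): towers=[C/E/A; D/B] holding=F
step 5 (stack(F, A)): towers=[C/E/A/F; D/B] holding=-

towers=[C/E/A/F; D/B] holding=-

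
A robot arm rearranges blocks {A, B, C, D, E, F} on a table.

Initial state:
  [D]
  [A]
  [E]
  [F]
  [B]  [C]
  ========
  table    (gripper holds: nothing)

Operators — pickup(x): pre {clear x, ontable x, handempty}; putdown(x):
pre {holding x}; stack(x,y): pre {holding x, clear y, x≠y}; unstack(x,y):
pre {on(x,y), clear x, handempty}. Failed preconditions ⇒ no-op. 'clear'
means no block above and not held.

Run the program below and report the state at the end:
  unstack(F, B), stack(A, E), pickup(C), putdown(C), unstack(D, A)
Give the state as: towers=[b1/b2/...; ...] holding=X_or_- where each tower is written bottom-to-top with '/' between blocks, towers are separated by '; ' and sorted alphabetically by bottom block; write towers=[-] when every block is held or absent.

towers=[B/F/E/A; C] holding=D

step 1 (unstack(F, B)) [no-op]: towers=[B/F/E/A/D; C] holding=-
step 2 (stack(A, E)) [no-op]: towers=[B/F/E/A/D; C] holding=-
step 3 (pickup(C)): towers=[B/F/E/A/D] holding=C
step 4 (putdown(C)): towers=[B/F/E/A/D; C] holding=-
step 5 (unstack(D, A)): towers=[B/F/E/A; C] holding=D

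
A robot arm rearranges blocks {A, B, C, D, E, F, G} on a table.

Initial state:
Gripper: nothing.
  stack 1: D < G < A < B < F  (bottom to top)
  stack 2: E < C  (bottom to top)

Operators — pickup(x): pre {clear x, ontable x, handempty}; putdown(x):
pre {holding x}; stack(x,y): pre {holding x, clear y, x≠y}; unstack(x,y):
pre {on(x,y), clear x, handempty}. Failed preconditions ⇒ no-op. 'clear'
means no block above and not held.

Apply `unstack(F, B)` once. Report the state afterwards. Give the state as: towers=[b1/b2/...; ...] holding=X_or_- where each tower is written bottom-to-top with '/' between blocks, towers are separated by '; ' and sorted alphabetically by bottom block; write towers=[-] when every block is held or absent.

before: towers=[D/G/A/B/F; E/C] holding=-
pre[unstack(F, B)]: on(F,B) yes, clear(F) yes, handempty yes
all met → apply unstack(F, B)
after:  towers=[D/G/A/B; E/C] holding=F

towers=[D/G/A/B; E/C] holding=F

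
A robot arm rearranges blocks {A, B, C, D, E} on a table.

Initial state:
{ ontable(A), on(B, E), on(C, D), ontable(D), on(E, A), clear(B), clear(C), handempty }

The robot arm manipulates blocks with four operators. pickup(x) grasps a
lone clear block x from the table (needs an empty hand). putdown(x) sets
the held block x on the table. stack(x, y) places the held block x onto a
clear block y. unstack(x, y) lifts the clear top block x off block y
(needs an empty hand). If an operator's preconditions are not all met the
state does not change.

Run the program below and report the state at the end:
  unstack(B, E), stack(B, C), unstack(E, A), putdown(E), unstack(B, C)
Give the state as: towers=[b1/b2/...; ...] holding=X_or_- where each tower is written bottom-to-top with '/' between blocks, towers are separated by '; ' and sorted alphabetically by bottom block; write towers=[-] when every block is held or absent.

step 1 (unstack(B, E)): towers=[A/E; D/C] holding=B
step 2 (stack(B, C)): towers=[A/E; D/C/B] holding=-
step 3 (unstack(E, A)): towers=[A; D/C/B] holding=E
step 4 (putdown(E)): towers=[A; D/C/B; E] holding=-
step 5 (unstack(B, C)): towers=[A; D/C; E] holding=B

towers=[A; D/C; E] holding=B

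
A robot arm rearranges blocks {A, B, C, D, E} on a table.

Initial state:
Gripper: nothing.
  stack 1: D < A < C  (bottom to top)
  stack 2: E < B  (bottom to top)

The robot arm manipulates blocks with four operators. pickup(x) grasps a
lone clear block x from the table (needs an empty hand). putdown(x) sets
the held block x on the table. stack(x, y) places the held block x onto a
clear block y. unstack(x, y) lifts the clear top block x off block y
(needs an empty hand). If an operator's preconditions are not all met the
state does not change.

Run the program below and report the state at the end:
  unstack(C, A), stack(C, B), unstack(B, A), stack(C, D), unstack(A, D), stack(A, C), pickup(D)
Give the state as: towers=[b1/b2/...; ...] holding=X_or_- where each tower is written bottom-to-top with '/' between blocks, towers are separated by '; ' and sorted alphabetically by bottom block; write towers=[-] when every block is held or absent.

step 1 (unstack(C, A)): towers=[D/A; E/B] holding=C
step 2 (stack(C, B)): towers=[D/A; E/B/C] holding=-
step 3 (unstack(B, A)) [no-op]: towers=[D/A; E/B/C] holding=-
step 4 (stack(C, D)) [no-op]: towers=[D/A; E/B/C] holding=-
step 5 (unstack(A, D)): towers=[D; E/B/C] holding=A
step 6 (stack(A, C)): towers=[D; E/B/C/A] holding=-
step 7 (pickup(D)): towers=[E/B/C/A] holding=D

towers=[E/B/C/A] holding=D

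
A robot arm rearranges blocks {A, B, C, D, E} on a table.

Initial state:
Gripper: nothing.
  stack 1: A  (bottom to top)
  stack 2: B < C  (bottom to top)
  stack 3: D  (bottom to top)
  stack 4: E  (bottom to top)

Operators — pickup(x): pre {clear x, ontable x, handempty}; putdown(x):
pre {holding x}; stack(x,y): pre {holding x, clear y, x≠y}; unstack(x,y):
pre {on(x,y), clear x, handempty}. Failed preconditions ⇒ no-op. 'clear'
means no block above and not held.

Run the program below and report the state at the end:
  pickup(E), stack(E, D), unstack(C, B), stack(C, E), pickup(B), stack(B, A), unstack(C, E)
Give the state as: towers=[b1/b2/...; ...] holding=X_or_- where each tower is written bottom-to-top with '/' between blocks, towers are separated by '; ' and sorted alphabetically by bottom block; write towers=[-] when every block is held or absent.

towers=[A/B; D/E] holding=C

step 1 (pickup(E)): towers=[A; B/C; D] holding=E
step 2 (stack(E, D)): towers=[A; B/C; D/E] holding=-
step 3 (unstack(C, B)): towers=[A; B; D/E] holding=C
step 4 (stack(C, E)): towers=[A; B; D/E/C] holding=-
step 5 (pickup(B)): towers=[A; D/E/C] holding=B
step 6 (stack(B, A)): towers=[A/B; D/E/C] holding=-
step 7 (unstack(C, E)): towers=[A/B; D/E] holding=C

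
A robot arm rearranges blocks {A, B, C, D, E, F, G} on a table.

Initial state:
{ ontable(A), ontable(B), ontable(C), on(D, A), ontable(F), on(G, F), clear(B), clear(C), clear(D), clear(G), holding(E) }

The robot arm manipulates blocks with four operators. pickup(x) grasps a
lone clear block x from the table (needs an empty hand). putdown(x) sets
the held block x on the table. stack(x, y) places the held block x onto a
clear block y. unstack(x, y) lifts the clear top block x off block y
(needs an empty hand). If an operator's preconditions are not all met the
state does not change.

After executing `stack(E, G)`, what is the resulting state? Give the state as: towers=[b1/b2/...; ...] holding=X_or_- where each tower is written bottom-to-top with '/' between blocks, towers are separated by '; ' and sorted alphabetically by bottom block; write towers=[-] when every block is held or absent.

before: towers=[A/D; B; C; F/G] holding=E
pre[stack(E, G)]: holding(E) ✓, clear(G) ✓, E≠G ✓
all met → apply stack(E, G)
after:  towers=[A/D; B; C; F/G/E] holding=-

towers=[A/D; B; C; F/G/E] holding=-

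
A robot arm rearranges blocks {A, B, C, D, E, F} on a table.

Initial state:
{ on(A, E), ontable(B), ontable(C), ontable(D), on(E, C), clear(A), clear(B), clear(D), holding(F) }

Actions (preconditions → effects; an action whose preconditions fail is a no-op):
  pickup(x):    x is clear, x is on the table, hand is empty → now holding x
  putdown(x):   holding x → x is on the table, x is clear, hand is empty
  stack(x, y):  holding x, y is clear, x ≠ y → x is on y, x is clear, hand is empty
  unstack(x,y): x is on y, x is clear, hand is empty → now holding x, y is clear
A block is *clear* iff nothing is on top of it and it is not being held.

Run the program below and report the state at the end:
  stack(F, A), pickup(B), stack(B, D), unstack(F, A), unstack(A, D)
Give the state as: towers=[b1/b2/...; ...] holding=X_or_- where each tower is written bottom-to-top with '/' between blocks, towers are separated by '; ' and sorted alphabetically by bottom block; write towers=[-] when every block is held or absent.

step 1 (stack(F, A)): towers=[B; C/E/A/F; D] holding=-
step 2 (pickup(B)): towers=[C/E/A/F; D] holding=B
step 3 (stack(B, D)): towers=[C/E/A/F; D/B] holding=-
step 4 (unstack(F, A)): towers=[C/E/A; D/B] holding=F
step 5 (unstack(A, D)) [no-op]: towers=[C/E/A; D/B] holding=F

towers=[C/E/A; D/B] holding=F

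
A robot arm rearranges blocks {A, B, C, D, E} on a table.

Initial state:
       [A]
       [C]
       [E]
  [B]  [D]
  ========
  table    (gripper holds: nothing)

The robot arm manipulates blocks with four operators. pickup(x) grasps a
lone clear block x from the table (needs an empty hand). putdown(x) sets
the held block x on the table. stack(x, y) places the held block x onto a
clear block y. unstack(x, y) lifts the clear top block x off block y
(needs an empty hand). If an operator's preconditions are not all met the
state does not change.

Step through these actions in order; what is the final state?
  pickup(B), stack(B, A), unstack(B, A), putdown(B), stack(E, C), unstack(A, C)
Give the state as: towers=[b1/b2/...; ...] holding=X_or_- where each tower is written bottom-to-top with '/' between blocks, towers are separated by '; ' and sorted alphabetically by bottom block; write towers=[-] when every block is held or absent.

towers=[B; D/E/C] holding=A

step 1 (pickup(B)): towers=[D/E/C/A] holding=B
step 2 (stack(B, A)): towers=[D/E/C/A/B] holding=-
step 3 (unstack(B, A)): towers=[D/E/C/A] holding=B
step 4 (putdown(B)): towers=[B; D/E/C/A] holding=-
step 5 (stack(E, C)) [no-op]: towers=[B; D/E/C/A] holding=-
step 6 (unstack(A, C)): towers=[B; D/E/C] holding=A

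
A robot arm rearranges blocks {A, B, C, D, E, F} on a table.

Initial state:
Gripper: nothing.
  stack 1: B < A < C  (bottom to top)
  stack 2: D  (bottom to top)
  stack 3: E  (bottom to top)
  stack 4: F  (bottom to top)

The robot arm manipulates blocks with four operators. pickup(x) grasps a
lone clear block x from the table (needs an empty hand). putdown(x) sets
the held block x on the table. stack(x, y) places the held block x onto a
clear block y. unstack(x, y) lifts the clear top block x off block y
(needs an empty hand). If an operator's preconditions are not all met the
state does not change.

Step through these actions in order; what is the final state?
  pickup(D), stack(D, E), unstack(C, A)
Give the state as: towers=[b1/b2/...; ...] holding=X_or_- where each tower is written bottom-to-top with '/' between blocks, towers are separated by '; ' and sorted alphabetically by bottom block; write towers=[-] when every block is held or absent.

towers=[B/A; E/D; F] holding=C

step 1 (pickup(D)): towers=[B/A/C; E; F] holding=D
step 2 (stack(D, E)): towers=[B/A/C; E/D; F] holding=-
step 3 (unstack(C, A)): towers=[B/A; E/D; F] holding=C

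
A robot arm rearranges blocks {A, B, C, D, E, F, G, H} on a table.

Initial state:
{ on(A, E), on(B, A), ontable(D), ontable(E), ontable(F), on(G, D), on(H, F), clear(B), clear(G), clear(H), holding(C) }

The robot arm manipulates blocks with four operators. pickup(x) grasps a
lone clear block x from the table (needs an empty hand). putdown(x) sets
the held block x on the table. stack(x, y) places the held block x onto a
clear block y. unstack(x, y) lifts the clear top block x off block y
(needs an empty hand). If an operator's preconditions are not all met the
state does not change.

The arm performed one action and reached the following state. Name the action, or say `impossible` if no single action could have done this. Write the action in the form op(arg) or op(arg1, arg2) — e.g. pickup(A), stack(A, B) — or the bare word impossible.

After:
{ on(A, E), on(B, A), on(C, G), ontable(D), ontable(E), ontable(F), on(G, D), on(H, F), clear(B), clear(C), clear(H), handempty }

stack(C, G)

target: towers=[D/G/C; E/A/B; F/H] holding=-
        putdown(C) → towers=[C; D/G; E/A/B; F/H] holding=-
       stack(C, G) → towers=[D/G/C; E/A/B; F/H] holding=-  ← match
       stack(C, H) → towers=[D/G; E/A/B; F/H/C] holding=-
       stack(C, B) → towers=[D/G; E/A/B/C; F/H] holding=-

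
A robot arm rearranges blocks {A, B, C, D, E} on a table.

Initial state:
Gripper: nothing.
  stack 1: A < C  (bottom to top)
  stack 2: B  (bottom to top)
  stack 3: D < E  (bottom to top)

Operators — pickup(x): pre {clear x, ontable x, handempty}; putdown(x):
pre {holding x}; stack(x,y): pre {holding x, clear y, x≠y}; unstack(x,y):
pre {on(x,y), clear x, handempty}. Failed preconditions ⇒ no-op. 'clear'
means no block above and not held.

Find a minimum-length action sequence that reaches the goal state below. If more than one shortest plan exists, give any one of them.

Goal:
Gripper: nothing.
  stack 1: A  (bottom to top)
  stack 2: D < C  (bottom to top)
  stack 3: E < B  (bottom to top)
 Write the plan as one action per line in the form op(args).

step 1 (unstack(E, D)): towers=[A/C; B; D] holding=E
step 2 (putdown(E)): towers=[A/C; B; D; E] holding=-
step 3 (pickup(B)): towers=[A/C; D; E] holding=B
step 4 (stack(B, E)): towers=[A/C; D; E/B] holding=-
step 5 (unstack(C, A)): towers=[A; D; E/B] holding=C
step 6 (stack(C, D)): towers=[A; D/C; E/B] holding=-
goal check: towers=[A; D/C; E/B] holding=- — reached (length 6, optimal by BFS)

unstack(E, D)
putdown(E)
pickup(B)
stack(B, E)
unstack(C, A)
stack(C, D)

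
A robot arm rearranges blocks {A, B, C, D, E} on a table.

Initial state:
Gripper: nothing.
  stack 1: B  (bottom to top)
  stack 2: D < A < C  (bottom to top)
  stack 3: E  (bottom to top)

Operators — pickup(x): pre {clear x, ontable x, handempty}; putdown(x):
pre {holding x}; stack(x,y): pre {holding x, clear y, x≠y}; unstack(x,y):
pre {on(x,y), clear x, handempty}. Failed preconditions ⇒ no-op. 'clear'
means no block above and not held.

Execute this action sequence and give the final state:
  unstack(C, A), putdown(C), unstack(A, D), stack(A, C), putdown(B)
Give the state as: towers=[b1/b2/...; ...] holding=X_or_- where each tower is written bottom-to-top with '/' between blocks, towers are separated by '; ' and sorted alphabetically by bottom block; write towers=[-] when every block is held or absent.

towers=[B; C/A; D; E] holding=-

step 1 (unstack(C, A)): towers=[B; D/A; E] holding=C
step 2 (putdown(C)): towers=[B; C; D/A; E] holding=-
step 3 (unstack(A, D)): towers=[B; C; D; E] holding=A
step 4 (stack(A, C)): towers=[B; C/A; D; E] holding=-
step 5 (putdown(B)) [no-op]: towers=[B; C/A; D; E] holding=-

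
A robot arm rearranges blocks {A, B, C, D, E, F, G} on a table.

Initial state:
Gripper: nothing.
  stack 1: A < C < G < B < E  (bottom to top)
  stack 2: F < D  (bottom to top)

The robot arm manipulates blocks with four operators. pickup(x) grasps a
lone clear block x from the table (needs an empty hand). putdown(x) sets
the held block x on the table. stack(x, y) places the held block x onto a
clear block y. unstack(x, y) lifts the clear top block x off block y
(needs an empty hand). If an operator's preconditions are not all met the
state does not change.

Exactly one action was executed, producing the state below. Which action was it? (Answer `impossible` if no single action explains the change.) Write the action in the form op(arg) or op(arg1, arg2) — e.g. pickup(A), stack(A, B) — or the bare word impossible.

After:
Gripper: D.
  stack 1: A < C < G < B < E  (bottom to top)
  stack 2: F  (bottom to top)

target: towers=[A/C/G/B/E; F] holding=D
     unstack(D, F) → towers=[A/C/G/B/E; F] holding=D  ← match
     unstack(E, B) → towers=[A/C/G/B; F/D] holding=E

unstack(D, F)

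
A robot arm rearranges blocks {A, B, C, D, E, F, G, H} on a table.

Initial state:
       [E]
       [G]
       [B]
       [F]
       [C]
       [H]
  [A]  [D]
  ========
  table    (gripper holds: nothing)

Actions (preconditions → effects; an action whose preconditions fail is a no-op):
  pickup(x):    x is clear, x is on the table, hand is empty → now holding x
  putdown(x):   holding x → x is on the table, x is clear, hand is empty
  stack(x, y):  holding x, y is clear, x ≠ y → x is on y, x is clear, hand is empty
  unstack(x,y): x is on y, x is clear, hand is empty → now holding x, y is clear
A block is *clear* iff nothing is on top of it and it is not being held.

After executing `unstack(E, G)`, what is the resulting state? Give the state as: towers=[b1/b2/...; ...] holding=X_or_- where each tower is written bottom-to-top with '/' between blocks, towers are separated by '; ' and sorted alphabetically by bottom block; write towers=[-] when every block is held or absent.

before: towers=[A; D/H/C/F/B/G/E] holding=-
pre[unstack(E, G)]: on(E,G) ✓, clear(E) ✓, handempty ✓
all met → apply unstack(E, G)
after:  towers=[A; D/H/C/F/B/G] holding=E

towers=[A; D/H/C/F/B/G] holding=E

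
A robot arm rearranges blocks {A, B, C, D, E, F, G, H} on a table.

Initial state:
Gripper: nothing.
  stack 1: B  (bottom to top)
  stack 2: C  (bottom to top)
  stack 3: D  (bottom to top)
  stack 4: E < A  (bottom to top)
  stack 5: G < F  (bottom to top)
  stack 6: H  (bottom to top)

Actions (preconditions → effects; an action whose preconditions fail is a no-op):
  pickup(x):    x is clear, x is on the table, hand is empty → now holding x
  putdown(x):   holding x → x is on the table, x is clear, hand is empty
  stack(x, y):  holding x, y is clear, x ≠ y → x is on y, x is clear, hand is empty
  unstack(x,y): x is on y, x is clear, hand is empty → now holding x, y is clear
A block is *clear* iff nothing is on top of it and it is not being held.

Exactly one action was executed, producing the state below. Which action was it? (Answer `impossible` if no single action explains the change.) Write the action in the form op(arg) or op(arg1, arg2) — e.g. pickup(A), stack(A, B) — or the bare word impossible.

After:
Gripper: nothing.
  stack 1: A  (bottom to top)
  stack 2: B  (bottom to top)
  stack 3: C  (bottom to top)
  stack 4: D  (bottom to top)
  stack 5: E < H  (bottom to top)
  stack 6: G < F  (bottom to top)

impossible

target: towers=[A; B; C; D; E/H; G/F] holding=-
     unstack(A, E) → towers=[B; C; D; E; G/F; H] holding=A
         pickup(H) → towers=[B; C; D; E/A; G/F] holding=H
         pickup(B) → towers=[C; D; E/A; G/F; H] holding=B
     unstack(F, G) → towers=[B; C; D; E/A; G; H] holding=F
         pickup(D) → towers=[B; C; E/A; G/F; H] holding=D
         pickup(C) → towers=[B; D; E/A; G/F; H] holding=C
none of the 6 applicable actions match → impossible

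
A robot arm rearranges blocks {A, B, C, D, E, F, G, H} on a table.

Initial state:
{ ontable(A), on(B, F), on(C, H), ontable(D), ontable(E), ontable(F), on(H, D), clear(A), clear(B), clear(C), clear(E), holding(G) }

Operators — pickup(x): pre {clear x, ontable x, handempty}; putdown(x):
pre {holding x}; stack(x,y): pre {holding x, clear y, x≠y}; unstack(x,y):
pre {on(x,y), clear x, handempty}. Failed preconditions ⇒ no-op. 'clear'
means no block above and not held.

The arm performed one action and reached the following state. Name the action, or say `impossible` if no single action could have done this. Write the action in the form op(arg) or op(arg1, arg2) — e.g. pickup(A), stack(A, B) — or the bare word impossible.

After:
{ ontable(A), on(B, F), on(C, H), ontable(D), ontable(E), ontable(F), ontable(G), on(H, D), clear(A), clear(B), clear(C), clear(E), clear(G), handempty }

target: towers=[A; D/H/C; E; F/B; G] holding=-
        putdown(G) → towers=[A; D/H/C; E; F/B; G] holding=-  ← match
       stack(G, A) → towers=[A/G; D/H/C; E; F/B] holding=-
       stack(G, E) → towers=[A; D/H/C; E/G; F/B] holding=-
       stack(G, B) → towers=[A; D/H/C; E; F/B/G] holding=-
       stack(G, C) → towers=[A; D/H/C/G; E; F/B] holding=-

putdown(G)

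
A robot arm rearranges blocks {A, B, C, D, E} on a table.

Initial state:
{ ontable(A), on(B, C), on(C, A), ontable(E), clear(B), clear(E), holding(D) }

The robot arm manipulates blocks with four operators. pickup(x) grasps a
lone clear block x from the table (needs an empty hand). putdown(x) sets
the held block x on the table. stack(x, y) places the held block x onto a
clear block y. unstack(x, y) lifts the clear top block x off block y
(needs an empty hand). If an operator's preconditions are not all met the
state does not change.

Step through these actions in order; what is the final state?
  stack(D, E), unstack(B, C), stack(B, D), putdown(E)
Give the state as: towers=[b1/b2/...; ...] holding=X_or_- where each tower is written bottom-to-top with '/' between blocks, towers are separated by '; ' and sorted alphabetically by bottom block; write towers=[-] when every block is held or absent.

towers=[A/C; E/D/B] holding=-

step 1 (stack(D, E)): towers=[A/C/B; E/D] holding=-
step 2 (unstack(B, C)): towers=[A/C; E/D] holding=B
step 3 (stack(B, D)): towers=[A/C; E/D/B] holding=-
step 4 (putdown(E)) [no-op]: towers=[A/C; E/D/B] holding=-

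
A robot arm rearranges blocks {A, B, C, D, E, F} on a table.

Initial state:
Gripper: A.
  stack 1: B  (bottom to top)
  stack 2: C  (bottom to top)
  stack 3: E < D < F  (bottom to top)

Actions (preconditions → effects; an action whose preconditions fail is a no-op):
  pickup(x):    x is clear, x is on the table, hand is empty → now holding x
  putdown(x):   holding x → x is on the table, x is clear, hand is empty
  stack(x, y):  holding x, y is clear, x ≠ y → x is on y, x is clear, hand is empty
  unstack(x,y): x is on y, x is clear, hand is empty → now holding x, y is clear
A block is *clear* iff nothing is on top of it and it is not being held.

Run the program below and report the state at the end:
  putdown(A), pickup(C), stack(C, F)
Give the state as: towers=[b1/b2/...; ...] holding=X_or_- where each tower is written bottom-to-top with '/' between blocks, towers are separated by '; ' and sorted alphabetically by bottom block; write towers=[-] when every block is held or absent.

step 1 (putdown(A)): towers=[A; B; C; E/D/F] holding=-
step 2 (pickup(C)): towers=[A; B; E/D/F] holding=C
step 3 (stack(C, F)): towers=[A; B; E/D/F/C] holding=-

towers=[A; B; E/D/F/C] holding=-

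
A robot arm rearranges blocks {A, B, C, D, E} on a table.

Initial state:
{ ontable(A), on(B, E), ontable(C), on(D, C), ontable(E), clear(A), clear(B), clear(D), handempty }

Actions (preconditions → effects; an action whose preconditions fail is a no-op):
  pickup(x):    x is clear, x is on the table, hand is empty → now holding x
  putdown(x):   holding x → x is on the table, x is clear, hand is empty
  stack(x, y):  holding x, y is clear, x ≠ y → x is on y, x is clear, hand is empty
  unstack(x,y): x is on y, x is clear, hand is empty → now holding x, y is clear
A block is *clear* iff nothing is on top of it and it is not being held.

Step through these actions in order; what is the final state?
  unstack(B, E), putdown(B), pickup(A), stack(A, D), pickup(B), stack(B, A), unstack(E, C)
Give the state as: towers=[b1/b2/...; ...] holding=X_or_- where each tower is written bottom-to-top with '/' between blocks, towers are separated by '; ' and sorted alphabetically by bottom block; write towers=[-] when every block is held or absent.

step 1 (unstack(B, E)): towers=[A; C/D; E] holding=B
step 2 (putdown(B)): towers=[A; B; C/D; E] holding=-
step 3 (pickup(A)): towers=[B; C/D; E] holding=A
step 4 (stack(A, D)): towers=[B; C/D/A; E] holding=-
step 5 (pickup(B)): towers=[C/D/A; E] holding=B
step 6 (stack(B, A)): towers=[C/D/A/B; E] holding=-
step 7 (unstack(E, C)) [no-op]: towers=[C/D/A/B; E] holding=-

towers=[C/D/A/B; E] holding=-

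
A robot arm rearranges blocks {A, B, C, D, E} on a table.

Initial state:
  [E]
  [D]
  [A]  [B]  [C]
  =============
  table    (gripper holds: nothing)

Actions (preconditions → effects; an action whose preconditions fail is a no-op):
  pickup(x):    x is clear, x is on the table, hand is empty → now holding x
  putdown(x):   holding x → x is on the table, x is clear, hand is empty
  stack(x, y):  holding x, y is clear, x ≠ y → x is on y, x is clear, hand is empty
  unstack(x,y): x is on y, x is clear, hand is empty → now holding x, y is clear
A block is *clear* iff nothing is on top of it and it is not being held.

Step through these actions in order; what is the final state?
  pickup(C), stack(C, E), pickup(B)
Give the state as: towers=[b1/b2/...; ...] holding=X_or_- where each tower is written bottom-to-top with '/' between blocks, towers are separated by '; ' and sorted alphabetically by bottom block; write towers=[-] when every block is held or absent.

step 1 (pickup(C)): towers=[A/D/E; B] holding=C
step 2 (stack(C, E)): towers=[A/D/E/C; B] holding=-
step 3 (pickup(B)): towers=[A/D/E/C] holding=B

towers=[A/D/E/C] holding=B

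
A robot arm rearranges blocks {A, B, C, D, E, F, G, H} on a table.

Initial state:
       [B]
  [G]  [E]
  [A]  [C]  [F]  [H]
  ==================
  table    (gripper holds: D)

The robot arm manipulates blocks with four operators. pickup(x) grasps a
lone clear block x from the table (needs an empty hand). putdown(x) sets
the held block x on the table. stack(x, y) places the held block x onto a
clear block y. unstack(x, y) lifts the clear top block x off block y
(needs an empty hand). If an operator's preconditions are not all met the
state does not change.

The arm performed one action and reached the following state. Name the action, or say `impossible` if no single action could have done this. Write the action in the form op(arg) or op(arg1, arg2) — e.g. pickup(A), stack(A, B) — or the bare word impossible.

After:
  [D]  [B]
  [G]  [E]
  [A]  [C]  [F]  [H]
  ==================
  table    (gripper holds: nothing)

target: towers=[A/G/D; C/E/B; F; H] holding=-
        putdown(D) → towers=[A/G; C/E/B; D; F; H] holding=-
       stack(D, G) → towers=[A/G/D; C/E/B; F; H] holding=-  ← match
       stack(D, H) → towers=[A/G; C/E/B; F; H/D] holding=-
       stack(D, B) → towers=[A/G; C/E/B/D; F; H] holding=-
       stack(D, F) → towers=[A/G; C/E/B; F/D; H] holding=-

stack(D, G)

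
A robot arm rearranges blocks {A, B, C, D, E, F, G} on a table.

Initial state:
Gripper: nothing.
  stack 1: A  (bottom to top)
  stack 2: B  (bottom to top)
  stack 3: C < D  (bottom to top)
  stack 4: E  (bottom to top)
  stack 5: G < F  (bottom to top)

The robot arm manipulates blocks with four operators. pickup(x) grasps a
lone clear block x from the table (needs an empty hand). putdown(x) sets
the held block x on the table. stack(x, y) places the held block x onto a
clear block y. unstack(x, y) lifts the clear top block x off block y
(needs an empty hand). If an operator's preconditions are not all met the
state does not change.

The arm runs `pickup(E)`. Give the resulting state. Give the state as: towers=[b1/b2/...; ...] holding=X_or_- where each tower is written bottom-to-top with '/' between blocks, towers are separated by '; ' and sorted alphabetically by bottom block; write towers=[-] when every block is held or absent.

towers=[A; B; C/D; G/F] holding=E

before: towers=[A; B; C/D; E; G/F] holding=-
pre[pickup(E)]: clear(E) yes, ontable(E) yes, handempty yes
all met → apply pickup(E)
after:  towers=[A; B; C/D; G/F] holding=E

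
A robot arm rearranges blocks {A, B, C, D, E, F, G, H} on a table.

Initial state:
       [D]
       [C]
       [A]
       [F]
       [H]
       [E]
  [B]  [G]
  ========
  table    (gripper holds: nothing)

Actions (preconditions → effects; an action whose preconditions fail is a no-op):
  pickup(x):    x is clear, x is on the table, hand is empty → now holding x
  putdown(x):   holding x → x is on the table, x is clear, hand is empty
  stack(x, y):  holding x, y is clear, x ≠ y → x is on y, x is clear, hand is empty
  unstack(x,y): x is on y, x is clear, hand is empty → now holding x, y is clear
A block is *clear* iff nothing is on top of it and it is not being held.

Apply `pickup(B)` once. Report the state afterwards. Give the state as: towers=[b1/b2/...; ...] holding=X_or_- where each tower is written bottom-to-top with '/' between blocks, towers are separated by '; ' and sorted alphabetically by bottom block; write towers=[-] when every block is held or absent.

before: towers=[B; G/E/H/F/A/C/D] holding=-
pre[pickup(B)]: clear(B) ✓, ontable(B) ✓, handempty ✓
all met → apply pickup(B)
after:  towers=[G/E/H/F/A/C/D] holding=B

towers=[G/E/H/F/A/C/D] holding=B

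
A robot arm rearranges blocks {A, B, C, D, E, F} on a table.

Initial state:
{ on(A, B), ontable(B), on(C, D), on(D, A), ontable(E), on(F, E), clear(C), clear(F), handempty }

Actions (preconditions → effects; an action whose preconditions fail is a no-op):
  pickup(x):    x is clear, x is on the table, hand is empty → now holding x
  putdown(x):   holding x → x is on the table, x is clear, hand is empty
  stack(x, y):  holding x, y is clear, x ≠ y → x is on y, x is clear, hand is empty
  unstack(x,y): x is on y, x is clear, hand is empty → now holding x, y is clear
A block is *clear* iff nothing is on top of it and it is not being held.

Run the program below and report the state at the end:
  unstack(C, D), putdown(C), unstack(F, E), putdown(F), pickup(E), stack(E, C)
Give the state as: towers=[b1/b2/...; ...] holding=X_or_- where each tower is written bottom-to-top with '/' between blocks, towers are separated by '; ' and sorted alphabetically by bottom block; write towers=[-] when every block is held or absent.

step 1 (unstack(C, D)): towers=[B/A/D; E/F] holding=C
step 2 (putdown(C)): towers=[B/A/D; C; E/F] holding=-
step 3 (unstack(F, E)): towers=[B/A/D; C; E] holding=F
step 4 (putdown(F)): towers=[B/A/D; C; E; F] holding=-
step 5 (pickup(E)): towers=[B/A/D; C; F] holding=E
step 6 (stack(E, C)): towers=[B/A/D; C/E; F] holding=-

towers=[B/A/D; C/E; F] holding=-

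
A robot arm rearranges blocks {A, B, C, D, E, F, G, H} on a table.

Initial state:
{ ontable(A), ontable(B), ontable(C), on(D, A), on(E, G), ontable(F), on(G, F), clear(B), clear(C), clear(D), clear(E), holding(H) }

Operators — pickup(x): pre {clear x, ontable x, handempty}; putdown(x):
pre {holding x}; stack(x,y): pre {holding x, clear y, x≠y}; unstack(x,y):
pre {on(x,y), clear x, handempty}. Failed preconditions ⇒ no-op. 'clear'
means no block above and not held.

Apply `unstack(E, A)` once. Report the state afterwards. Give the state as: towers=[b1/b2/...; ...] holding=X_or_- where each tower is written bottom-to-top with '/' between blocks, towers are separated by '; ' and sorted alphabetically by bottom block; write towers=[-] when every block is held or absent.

before: towers=[A/D; B; C; F/G/E] holding=H
pre[unstack(E, A)]: on(E,A) ✗, clear(E) ✓, handempty ✗
on(E,A), handempty unmet → unstack(E, A) is a no-op
after:  towers=[A/D; B; C; F/G/E] holding=H

towers=[A/D; B; C; F/G/E] holding=H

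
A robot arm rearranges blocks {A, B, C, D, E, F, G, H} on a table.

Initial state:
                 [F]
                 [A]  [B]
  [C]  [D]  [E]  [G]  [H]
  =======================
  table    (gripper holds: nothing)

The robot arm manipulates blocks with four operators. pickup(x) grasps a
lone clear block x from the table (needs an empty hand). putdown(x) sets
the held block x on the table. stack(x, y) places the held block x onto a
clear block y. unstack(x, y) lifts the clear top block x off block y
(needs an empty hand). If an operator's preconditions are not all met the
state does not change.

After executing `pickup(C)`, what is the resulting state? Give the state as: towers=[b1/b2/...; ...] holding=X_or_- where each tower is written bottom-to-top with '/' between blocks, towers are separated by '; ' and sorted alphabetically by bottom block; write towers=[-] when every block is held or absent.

towers=[D; E; G/A/F; H/B] holding=C

before: towers=[C; D; E; G/A/F; H/B] holding=-
pre[pickup(C)]: clear(C) yes, ontable(C) yes, handempty yes
all met → apply pickup(C)
after:  towers=[D; E; G/A/F; H/B] holding=C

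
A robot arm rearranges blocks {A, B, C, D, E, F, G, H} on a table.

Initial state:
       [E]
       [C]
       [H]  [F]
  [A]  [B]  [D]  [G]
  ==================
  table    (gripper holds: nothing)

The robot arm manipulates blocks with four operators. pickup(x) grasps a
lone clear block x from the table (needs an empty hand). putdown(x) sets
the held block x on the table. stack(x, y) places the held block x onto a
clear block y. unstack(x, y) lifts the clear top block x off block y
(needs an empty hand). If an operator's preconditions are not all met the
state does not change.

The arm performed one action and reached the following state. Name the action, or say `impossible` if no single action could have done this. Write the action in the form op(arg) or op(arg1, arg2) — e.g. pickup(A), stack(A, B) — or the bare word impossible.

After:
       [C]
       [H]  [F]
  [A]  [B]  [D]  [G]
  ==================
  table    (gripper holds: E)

unstack(E, C)

target: towers=[A; B/H/C; D/F; G] holding=E
         pickup(G) → towers=[A; B/H/C/E; D/F] holding=G
         pickup(A) → towers=[B/H/C/E; D/F; G] holding=A
     unstack(E, C) → towers=[A; B/H/C; D/F; G] holding=E  ← match
     unstack(F, D) → towers=[A; B/H/C/E; D; G] holding=F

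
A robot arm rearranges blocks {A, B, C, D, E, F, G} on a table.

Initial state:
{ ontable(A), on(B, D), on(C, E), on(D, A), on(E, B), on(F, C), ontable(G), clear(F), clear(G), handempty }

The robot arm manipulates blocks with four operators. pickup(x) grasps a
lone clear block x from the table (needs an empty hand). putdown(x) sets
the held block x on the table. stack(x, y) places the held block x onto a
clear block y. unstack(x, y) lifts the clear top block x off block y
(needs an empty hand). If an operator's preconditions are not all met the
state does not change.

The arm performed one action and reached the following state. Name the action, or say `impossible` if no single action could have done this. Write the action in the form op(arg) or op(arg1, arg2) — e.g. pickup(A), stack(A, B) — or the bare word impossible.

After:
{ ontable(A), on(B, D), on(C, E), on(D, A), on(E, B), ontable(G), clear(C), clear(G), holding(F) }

unstack(F, C)

target: towers=[A/D/B/E/C; G] holding=F
     unstack(F, C) → towers=[A/D/B/E/C; G] holding=F  ← match
         pickup(G) → towers=[A/D/B/E/C/F] holding=G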